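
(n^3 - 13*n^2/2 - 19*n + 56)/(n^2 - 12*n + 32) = (n^2 + 3*n/2 - 7)/(n - 4)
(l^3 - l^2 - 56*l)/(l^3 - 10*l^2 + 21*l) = (l^2 - l - 56)/(l^2 - 10*l + 21)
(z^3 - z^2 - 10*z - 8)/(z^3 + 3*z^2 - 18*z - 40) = (z + 1)/(z + 5)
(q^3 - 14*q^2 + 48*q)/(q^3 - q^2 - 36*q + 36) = q*(q - 8)/(q^2 + 5*q - 6)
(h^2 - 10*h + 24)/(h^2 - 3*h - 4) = (h - 6)/(h + 1)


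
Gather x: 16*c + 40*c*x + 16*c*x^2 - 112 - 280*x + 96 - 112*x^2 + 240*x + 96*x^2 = 16*c + x^2*(16*c - 16) + x*(40*c - 40) - 16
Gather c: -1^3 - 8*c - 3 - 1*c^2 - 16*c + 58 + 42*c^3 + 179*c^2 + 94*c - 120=42*c^3 + 178*c^2 + 70*c - 66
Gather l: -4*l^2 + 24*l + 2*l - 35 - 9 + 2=-4*l^2 + 26*l - 42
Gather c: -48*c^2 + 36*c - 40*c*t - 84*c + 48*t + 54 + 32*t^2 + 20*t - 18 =-48*c^2 + c*(-40*t - 48) + 32*t^2 + 68*t + 36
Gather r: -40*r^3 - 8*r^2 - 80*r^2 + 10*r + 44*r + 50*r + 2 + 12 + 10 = -40*r^3 - 88*r^2 + 104*r + 24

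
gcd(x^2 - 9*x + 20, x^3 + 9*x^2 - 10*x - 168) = x - 4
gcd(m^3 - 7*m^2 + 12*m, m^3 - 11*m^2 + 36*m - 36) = m - 3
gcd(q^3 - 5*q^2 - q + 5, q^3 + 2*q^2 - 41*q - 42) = q + 1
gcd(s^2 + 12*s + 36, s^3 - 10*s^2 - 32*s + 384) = s + 6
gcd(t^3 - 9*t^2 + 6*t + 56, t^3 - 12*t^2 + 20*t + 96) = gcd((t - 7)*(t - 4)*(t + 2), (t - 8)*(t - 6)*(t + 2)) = t + 2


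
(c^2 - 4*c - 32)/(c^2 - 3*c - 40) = (c + 4)/(c + 5)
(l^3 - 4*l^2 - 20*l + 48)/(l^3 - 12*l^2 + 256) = (l^2 - 8*l + 12)/(l^2 - 16*l + 64)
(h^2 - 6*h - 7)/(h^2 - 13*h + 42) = (h + 1)/(h - 6)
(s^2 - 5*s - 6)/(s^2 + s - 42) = (s + 1)/(s + 7)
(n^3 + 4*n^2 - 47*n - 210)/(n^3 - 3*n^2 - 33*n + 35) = (n + 6)/(n - 1)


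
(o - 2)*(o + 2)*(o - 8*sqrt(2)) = o^3 - 8*sqrt(2)*o^2 - 4*o + 32*sqrt(2)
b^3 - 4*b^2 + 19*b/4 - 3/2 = (b - 2)*(b - 3/2)*(b - 1/2)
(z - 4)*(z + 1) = z^2 - 3*z - 4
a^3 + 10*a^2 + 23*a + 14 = (a + 1)*(a + 2)*(a + 7)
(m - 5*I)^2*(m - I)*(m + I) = m^4 - 10*I*m^3 - 24*m^2 - 10*I*m - 25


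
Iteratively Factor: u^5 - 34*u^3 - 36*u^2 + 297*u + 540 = (u + 3)*(u^4 - 3*u^3 - 25*u^2 + 39*u + 180) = (u + 3)^2*(u^3 - 6*u^2 - 7*u + 60) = (u - 5)*(u + 3)^2*(u^2 - u - 12) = (u - 5)*(u + 3)^3*(u - 4)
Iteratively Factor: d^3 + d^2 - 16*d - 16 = (d + 4)*(d^2 - 3*d - 4) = (d + 1)*(d + 4)*(d - 4)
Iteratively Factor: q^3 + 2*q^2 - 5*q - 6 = (q + 3)*(q^2 - q - 2) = (q - 2)*(q + 3)*(q + 1)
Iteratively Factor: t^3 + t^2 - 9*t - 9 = (t + 3)*(t^2 - 2*t - 3) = (t + 1)*(t + 3)*(t - 3)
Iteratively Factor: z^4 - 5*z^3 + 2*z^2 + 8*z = (z)*(z^3 - 5*z^2 + 2*z + 8) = z*(z - 4)*(z^2 - z - 2) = z*(z - 4)*(z + 1)*(z - 2)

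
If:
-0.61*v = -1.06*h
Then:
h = 0.575471698113208*v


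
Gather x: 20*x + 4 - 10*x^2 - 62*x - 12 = -10*x^2 - 42*x - 8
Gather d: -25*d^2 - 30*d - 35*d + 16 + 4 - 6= -25*d^2 - 65*d + 14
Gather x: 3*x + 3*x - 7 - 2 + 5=6*x - 4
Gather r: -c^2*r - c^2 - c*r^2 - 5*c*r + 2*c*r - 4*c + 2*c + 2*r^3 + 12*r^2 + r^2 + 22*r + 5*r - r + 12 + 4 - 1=-c^2 - 2*c + 2*r^3 + r^2*(13 - c) + r*(-c^2 - 3*c + 26) + 15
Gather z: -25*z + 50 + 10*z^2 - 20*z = 10*z^2 - 45*z + 50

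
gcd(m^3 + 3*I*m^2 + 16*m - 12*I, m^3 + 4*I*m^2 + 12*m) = m^2 + 4*I*m + 12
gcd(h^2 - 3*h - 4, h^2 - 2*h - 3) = h + 1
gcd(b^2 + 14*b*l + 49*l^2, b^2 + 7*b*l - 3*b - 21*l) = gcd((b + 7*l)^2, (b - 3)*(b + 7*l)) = b + 7*l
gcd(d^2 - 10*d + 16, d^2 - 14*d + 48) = d - 8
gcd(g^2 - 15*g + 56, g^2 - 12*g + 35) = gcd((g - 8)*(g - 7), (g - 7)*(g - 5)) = g - 7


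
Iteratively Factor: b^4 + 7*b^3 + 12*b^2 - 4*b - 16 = (b + 2)*(b^3 + 5*b^2 + 2*b - 8) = (b - 1)*(b + 2)*(b^2 + 6*b + 8) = (b - 1)*(b + 2)*(b + 4)*(b + 2)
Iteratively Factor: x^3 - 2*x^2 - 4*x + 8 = (x + 2)*(x^2 - 4*x + 4) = (x - 2)*(x + 2)*(x - 2)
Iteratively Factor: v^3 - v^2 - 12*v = (v - 4)*(v^2 + 3*v) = v*(v - 4)*(v + 3)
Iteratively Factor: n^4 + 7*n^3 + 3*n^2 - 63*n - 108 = (n - 3)*(n^3 + 10*n^2 + 33*n + 36) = (n - 3)*(n + 3)*(n^2 + 7*n + 12) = (n - 3)*(n + 3)*(n + 4)*(n + 3)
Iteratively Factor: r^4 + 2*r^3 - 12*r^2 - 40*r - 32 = (r + 2)*(r^3 - 12*r - 16) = (r + 2)^2*(r^2 - 2*r - 8) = (r - 4)*(r + 2)^2*(r + 2)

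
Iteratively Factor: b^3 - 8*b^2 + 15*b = (b)*(b^2 - 8*b + 15) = b*(b - 3)*(b - 5)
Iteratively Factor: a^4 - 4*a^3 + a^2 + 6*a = (a - 3)*(a^3 - a^2 - 2*a) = a*(a - 3)*(a^2 - a - 2) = a*(a - 3)*(a - 2)*(a + 1)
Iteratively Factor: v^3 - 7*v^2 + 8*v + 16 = (v + 1)*(v^2 - 8*v + 16) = (v - 4)*(v + 1)*(v - 4)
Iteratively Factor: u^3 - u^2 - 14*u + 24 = (u + 4)*(u^2 - 5*u + 6) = (u - 3)*(u + 4)*(u - 2)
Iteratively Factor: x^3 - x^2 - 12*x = (x)*(x^2 - x - 12) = x*(x - 4)*(x + 3)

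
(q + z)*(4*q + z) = 4*q^2 + 5*q*z + z^2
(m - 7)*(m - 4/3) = m^2 - 25*m/3 + 28/3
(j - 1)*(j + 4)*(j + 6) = j^3 + 9*j^2 + 14*j - 24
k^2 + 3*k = k*(k + 3)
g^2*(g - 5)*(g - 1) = g^4 - 6*g^3 + 5*g^2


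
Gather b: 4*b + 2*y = 4*b + 2*y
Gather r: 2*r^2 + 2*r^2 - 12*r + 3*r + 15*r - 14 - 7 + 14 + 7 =4*r^2 + 6*r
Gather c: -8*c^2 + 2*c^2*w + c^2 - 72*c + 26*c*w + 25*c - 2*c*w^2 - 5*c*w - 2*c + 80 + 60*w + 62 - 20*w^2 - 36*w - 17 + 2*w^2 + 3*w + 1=c^2*(2*w - 7) + c*(-2*w^2 + 21*w - 49) - 18*w^2 + 27*w + 126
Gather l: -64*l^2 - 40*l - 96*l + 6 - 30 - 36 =-64*l^2 - 136*l - 60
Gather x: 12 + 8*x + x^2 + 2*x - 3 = x^2 + 10*x + 9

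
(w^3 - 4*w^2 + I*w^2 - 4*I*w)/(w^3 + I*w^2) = (w - 4)/w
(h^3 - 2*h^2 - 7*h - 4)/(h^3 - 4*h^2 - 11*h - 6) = (h - 4)/(h - 6)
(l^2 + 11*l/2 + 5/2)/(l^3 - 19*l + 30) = (l + 1/2)/(l^2 - 5*l + 6)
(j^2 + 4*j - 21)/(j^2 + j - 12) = (j + 7)/(j + 4)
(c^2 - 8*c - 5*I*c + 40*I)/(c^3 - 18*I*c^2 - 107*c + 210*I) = (c - 8)/(c^2 - 13*I*c - 42)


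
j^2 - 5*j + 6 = (j - 3)*(j - 2)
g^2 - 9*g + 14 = (g - 7)*(g - 2)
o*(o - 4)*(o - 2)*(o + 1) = o^4 - 5*o^3 + 2*o^2 + 8*o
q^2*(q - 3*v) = q^3 - 3*q^2*v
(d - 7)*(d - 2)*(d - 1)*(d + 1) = d^4 - 9*d^3 + 13*d^2 + 9*d - 14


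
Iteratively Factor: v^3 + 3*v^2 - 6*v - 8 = (v + 1)*(v^2 + 2*v - 8) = (v + 1)*(v + 4)*(v - 2)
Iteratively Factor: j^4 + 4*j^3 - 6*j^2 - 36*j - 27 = (j + 3)*(j^3 + j^2 - 9*j - 9) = (j + 1)*(j + 3)*(j^2 - 9) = (j + 1)*(j + 3)^2*(j - 3)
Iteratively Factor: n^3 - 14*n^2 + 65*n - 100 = (n - 5)*(n^2 - 9*n + 20) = (n - 5)^2*(n - 4)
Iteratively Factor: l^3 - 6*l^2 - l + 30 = (l - 3)*(l^2 - 3*l - 10) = (l - 5)*(l - 3)*(l + 2)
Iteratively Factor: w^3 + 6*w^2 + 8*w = (w + 4)*(w^2 + 2*w) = w*(w + 4)*(w + 2)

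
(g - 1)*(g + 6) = g^2 + 5*g - 6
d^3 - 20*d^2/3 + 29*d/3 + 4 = (d - 4)*(d - 3)*(d + 1/3)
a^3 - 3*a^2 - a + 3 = (a - 3)*(a - 1)*(a + 1)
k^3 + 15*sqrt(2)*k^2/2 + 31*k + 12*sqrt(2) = (k + sqrt(2)/2)*(k + 3*sqrt(2))*(k + 4*sqrt(2))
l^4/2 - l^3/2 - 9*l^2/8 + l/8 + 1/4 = (l/2 + 1/2)*(l - 2)*(l - 1/2)*(l + 1/2)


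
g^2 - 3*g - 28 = (g - 7)*(g + 4)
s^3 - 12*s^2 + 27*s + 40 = (s - 8)*(s - 5)*(s + 1)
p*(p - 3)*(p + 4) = p^3 + p^2 - 12*p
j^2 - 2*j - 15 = (j - 5)*(j + 3)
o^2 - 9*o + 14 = (o - 7)*(o - 2)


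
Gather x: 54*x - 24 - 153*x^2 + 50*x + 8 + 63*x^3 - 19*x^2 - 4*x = 63*x^3 - 172*x^2 + 100*x - 16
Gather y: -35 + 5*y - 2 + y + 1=6*y - 36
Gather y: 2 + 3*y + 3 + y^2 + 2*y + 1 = y^2 + 5*y + 6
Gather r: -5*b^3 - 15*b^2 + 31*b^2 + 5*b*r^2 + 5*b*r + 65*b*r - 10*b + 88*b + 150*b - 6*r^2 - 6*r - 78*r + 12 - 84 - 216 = -5*b^3 + 16*b^2 + 228*b + r^2*(5*b - 6) + r*(70*b - 84) - 288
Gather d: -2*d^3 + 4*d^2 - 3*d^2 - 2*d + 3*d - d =-2*d^3 + d^2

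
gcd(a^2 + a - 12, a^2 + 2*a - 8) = a + 4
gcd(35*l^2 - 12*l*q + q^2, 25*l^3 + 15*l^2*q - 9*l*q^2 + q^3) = -5*l + q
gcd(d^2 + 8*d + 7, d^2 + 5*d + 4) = d + 1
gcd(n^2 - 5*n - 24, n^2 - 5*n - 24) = n^2 - 5*n - 24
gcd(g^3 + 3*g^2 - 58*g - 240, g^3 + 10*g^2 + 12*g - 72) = g + 6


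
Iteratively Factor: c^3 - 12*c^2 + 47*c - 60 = (c - 5)*(c^2 - 7*c + 12) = (c - 5)*(c - 3)*(c - 4)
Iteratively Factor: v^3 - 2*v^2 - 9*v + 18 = (v + 3)*(v^2 - 5*v + 6) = (v - 3)*(v + 3)*(v - 2)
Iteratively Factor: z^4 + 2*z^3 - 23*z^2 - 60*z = (z)*(z^3 + 2*z^2 - 23*z - 60) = z*(z - 5)*(z^2 + 7*z + 12) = z*(z - 5)*(z + 3)*(z + 4)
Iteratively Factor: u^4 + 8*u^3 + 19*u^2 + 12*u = (u)*(u^3 + 8*u^2 + 19*u + 12) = u*(u + 4)*(u^2 + 4*u + 3) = u*(u + 3)*(u + 4)*(u + 1)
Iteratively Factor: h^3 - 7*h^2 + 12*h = (h)*(h^2 - 7*h + 12) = h*(h - 4)*(h - 3)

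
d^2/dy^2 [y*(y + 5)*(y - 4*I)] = 6*y + 10 - 8*I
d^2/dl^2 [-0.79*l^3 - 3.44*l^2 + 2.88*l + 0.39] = -4.74*l - 6.88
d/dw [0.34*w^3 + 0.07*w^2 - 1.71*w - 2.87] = 1.02*w^2 + 0.14*w - 1.71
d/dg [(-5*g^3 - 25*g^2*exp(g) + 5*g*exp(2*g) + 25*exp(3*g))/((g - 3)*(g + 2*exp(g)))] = 5*((g - 3)*(g + 2*exp(g))*(-5*g^2*exp(g) - 3*g^2 + 2*g*exp(2*g) - 10*g*exp(g) + 15*exp(3*g) + exp(2*g)) + (g - 3)*(2*exp(g) + 1)*(g^3 + 5*g^2*exp(g) - g*exp(2*g) - 5*exp(3*g)) + (g + 2*exp(g))*(g^3 + 5*g^2*exp(g) - g*exp(2*g) - 5*exp(3*g)))/((g - 3)^2*(g + 2*exp(g))^2)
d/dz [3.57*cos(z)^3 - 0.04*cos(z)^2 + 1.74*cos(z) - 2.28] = (-10.71*cos(z)^2 + 0.08*cos(z) - 1.74)*sin(z)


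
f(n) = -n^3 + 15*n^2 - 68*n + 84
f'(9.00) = -41.00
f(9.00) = -42.00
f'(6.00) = 4.00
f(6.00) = 0.00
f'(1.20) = -36.32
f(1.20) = 22.27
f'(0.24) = -60.97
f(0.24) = 68.53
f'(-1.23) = -109.44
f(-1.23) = 192.19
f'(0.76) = -46.93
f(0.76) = 40.55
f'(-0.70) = -90.47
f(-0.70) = 139.29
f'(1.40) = -31.88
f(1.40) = 15.46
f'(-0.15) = -72.57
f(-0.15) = 94.54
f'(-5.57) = -328.17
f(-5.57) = 1100.94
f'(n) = -3*n^2 + 30*n - 68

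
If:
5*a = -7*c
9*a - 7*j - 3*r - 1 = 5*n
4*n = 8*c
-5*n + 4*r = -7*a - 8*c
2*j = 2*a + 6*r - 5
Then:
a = -21/76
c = 15/76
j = -313/304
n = 15/38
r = 177/304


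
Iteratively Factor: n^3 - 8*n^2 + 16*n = (n - 4)*(n^2 - 4*n) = (n - 4)^2*(n)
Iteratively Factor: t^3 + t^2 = (t + 1)*(t^2) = t*(t + 1)*(t)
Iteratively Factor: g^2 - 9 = (g + 3)*(g - 3)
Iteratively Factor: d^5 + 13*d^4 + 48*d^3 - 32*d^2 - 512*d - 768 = (d + 4)*(d^4 + 9*d^3 + 12*d^2 - 80*d - 192) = (d + 4)^2*(d^3 + 5*d^2 - 8*d - 48) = (d + 4)^3*(d^2 + d - 12) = (d + 4)^4*(d - 3)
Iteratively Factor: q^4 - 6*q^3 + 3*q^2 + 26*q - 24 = (q - 1)*(q^3 - 5*q^2 - 2*q + 24) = (q - 1)*(q + 2)*(q^2 - 7*q + 12) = (q - 4)*(q - 1)*(q + 2)*(q - 3)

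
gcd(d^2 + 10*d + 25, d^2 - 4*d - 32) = 1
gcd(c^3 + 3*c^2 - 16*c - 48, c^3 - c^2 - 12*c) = c^2 - c - 12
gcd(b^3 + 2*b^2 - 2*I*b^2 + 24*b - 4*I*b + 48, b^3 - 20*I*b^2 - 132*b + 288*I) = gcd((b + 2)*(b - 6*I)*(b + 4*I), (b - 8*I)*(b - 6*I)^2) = b - 6*I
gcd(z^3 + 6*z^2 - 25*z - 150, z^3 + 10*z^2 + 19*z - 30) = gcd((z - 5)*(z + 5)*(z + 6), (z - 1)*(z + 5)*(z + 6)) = z^2 + 11*z + 30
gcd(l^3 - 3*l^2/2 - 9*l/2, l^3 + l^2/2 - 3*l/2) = l^2 + 3*l/2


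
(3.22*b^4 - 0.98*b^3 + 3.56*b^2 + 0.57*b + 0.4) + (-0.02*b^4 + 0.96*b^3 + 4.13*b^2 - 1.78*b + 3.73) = 3.2*b^4 - 0.02*b^3 + 7.69*b^2 - 1.21*b + 4.13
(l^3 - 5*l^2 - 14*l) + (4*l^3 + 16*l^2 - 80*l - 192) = 5*l^3 + 11*l^2 - 94*l - 192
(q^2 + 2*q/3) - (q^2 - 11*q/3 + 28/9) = 13*q/3 - 28/9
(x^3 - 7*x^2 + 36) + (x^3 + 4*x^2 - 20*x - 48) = 2*x^3 - 3*x^2 - 20*x - 12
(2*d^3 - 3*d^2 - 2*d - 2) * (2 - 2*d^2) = -4*d^5 + 6*d^4 + 8*d^3 - 2*d^2 - 4*d - 4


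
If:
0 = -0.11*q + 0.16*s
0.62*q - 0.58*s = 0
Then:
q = 0.00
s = 0.00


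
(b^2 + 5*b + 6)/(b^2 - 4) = (b + 3)/(b - 2)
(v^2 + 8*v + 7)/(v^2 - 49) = (v + 1)/(v - 7)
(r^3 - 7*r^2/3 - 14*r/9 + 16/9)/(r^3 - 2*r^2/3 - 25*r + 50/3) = (3*r^2 - 5*r - 8)/(3*(r^2 - 25))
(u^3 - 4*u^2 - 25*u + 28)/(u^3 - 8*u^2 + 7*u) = (u + 4)/u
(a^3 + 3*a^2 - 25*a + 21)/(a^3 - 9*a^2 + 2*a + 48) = (a^2 + 6*a - 7)/(a^2 - 6*a - 16)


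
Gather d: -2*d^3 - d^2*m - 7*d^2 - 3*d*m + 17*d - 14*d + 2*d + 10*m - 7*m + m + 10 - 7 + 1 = -2*d^3 + d^2*(-m - 7) + d*(5 - 3*m) + 4*m + 4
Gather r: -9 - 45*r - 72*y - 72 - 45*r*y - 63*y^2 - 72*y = r*(-45*y - 45) - 63*y^2 - 144*y - 81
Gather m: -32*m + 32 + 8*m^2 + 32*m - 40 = 8*m^2 - 8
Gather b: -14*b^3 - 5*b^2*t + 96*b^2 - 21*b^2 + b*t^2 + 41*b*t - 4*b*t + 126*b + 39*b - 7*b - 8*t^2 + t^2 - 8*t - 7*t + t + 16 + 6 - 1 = -14*b^3 + b^2*(75 - 5*t) + b*(t^2 + 37*t + 158) - 7*t^2 - 14*t + 21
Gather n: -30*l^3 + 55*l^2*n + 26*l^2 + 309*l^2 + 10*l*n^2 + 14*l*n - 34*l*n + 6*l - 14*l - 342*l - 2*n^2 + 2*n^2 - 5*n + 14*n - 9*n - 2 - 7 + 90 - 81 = -30*l^3 + 335*l^2 + 10*l*n^2 - 350*l + n*(55*l^2 - 20*l)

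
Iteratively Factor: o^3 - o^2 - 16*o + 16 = (o - 4)*(o^2 + 3*o - 4) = (o - 4)*(o + 4)*(o - 1)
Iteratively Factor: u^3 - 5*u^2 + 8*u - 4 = (u - 1)*(u^2 - 4*u + 4) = (u - 2)*(u - 1)*(u - 2)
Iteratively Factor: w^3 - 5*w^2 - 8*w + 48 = (w - 4)*(w^2 - w - 12) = (w - 4)*(w + 3)*(w - 4)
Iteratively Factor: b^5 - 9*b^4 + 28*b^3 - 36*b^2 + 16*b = (b - 4)*(b^4 - 5*b^3 + 8*b^2 - 4*b) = (b - 4)*(b - 1)*(b^3 - 4*b^2 + 4*b) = (b - 4)*(b - 2)*(b - 1)*(b^2 - 2*b) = b*(b - 4)*(b - 2)*(b - 1)*(b - 2)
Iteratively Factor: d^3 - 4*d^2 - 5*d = (d + 1)*(d^2 - 5*d) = d*(d + 1)*(d - 5)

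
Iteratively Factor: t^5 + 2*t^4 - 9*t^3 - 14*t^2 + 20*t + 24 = (t + 1)*(t^4 + t^3 - 10*t^2 - 4*t + 24) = (t - 2)*(t + 1)*(t^3 + 3*t^2 - 4*t - 12) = (t - 2)*(t + 1)*(t + 3)*(t^2 - 4) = (t - 2)*(t + 1)*(t + 2)*(t + 3)*(t - 2)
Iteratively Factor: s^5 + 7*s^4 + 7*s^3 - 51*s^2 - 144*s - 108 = (s - 3)*(s^4 + 10*s^3 + 37*s^2 + 60*s + 36) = (s - 3)*(s + 3)*(s^3 + 7*s^2 + 16*s + 12) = (s - 3)*(s + 2)*(s + 3)*(s^2 + 5*s + 6) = (s - 3)*(s + 2)*(s + 3)^2*(s + 2)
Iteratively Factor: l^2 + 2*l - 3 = (l - 1)*(l + 3)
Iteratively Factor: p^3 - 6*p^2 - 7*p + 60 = (p + 3)*(p^2 - 9*p + 20) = (p - 5)*(p + 3)*(p - 4)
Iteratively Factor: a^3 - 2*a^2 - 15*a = (a)*(a^2 - 2*a - 15) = a*(a - 5)*(a + 3)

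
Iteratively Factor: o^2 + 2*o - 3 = (o + 3)*(o - 1)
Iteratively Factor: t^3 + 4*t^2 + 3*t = (t + 1)*(t^2 + 3*t) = t*(t + 1)*(t + 3)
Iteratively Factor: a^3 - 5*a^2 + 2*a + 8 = (a - 4)*(a^2 - a - 2) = (a - 4)*(a + 1)*(a - 2)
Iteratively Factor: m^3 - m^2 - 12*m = (m - 4)*(m^2 + 3*m) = m*(m - 4)*(m + 3)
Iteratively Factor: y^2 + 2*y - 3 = (y + 3)*(y - 1)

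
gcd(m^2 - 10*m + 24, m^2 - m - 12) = m - 4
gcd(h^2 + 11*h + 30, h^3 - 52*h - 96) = h + 6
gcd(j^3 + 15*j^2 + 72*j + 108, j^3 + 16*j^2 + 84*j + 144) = j^2 + 12*j + 36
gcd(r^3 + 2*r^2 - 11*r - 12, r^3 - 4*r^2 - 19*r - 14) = r + 1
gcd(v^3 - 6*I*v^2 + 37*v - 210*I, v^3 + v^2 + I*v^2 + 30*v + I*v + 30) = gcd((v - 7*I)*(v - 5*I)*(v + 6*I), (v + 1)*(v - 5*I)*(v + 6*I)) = v^2 + I*v + 30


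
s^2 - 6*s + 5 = (s - 5)*(s - 1)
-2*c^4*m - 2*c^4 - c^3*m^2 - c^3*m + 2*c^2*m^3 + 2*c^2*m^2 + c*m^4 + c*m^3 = (-c + m)*(c + m)*(2*c + m)*(c*m + c)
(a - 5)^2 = a^2 - 10*a + 25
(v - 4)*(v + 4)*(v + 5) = v^3 + 5*v^2 - 16*v - 80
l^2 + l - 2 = (l - 1)*(l + 2)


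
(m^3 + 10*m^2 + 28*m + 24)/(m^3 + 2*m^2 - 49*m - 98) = (m^2 + 8*m + 12)/(m^2 - 49)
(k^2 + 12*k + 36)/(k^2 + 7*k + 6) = (k + 6)/(k + 1)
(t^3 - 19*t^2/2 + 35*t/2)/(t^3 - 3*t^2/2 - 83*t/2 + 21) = t*(2*t - 5)/(2*t^2 + 11*t - 6)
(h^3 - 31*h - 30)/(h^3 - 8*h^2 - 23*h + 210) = (h + 1)/(h - 7)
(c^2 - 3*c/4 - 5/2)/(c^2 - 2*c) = (c + 5/4)/c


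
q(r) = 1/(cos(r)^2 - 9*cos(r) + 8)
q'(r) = (2*sin(r)*cos(r) - 9*sin(r))/(cos(r)^2 - 9*cos(r) + 8)^2 = (2*cos(r) - 9)*sin(r)/(cos(r)^2 - 9*cos(r) + 8)^2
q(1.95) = 0.09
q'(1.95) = -0.07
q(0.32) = 2.79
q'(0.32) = -17.44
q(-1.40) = 0.15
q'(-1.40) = 0.20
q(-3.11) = 0.06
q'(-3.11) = 0.00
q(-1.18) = 0.21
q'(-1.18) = 0.34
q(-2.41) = 0.07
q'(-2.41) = 0.03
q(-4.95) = 0.17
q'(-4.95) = -0.24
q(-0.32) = 2.79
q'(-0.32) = 17.44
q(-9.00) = 0.06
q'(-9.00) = 0.02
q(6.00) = 3.57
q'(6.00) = 25.16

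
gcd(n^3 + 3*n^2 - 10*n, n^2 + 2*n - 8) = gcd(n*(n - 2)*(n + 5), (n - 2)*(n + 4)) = n - 2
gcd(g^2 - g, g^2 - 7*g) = g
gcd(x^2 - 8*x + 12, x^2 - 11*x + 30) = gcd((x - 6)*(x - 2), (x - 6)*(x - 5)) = x - 6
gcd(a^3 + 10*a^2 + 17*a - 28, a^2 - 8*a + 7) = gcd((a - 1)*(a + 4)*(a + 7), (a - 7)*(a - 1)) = a - 1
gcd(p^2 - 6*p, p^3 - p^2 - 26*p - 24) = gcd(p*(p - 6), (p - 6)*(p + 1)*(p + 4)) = p - 6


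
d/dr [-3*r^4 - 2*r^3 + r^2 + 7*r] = -12*r^3 - 6*r^2 + 2*r + 7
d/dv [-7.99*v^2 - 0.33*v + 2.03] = -15.98*v - 0.33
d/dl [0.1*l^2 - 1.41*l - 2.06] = 0.2*l - 1.41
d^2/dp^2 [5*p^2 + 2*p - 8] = 10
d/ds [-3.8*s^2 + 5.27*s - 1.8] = 5.27 - 7.6*s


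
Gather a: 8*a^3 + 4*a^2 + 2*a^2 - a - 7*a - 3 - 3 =8*a^3 + 6*a^2 - 8*a - 6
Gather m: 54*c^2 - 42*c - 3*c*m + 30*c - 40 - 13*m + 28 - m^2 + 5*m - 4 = 54*c^2 - 12*c - m^2 + m*(-3*c - 8) - 16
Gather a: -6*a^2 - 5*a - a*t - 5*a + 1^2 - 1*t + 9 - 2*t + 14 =-6*a^2 + a*(-t - 10) - 3*t + 24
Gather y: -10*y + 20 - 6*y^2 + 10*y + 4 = 24 - 6*y^2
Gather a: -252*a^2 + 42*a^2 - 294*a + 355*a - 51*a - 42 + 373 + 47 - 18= -210*a^2 + 10*a + 360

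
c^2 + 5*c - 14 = (c - 2)*(c + 7)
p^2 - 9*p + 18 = (p - 6)*(p - 3)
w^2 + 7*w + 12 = (w + 3)*(w + 4)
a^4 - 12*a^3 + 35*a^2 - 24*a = a*(a - 8)*(a - 3)*(a - 1)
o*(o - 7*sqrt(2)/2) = o^2 - 7*sqrt(2)*o/2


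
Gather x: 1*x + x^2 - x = x^2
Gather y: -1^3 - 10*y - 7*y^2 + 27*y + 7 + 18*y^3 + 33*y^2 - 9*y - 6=18*y^3 + 26*y^2 + 8*y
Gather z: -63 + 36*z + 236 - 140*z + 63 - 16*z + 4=240 - 120*z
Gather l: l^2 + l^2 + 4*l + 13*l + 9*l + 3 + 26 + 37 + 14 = 2*l^2 + 26*l + 80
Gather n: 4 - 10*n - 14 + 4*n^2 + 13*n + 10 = 4*n^2 + 3*n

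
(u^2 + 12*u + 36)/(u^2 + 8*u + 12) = (u + 6)/(u + 2)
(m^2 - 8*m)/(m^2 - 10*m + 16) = m/(m - 2)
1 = 1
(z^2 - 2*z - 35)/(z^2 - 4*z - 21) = (z + 5)/(z + 3)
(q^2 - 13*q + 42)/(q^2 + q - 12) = (q^2 - 13*q + 42)/(q^2 + q - 12)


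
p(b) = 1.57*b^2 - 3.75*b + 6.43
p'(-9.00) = -32.01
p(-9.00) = 167.35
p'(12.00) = 33.93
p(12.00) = 187.51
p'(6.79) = 17.57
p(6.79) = 53.35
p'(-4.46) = -17.75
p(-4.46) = 54.38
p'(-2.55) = -11.76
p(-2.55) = 26.20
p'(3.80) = 8.18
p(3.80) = 14.85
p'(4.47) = 10.29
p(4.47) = 21.04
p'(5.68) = 14.09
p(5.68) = 35.78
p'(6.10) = 15.40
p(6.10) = 41.97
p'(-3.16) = -13.67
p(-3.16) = 33.96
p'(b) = 3.14*b - 3.75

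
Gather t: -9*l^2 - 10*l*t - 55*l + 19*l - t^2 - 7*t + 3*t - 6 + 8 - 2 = -9*l^2 - 36*l - t^2 + t*(-10*l - 4)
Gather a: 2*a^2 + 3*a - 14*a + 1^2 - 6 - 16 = 2*a^2 - 11*a - 21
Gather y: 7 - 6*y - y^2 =-y^2 - 6*y + 7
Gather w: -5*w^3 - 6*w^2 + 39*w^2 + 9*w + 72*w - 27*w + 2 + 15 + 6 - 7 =-5*w^3 + 33*w^2 + 54*w + 16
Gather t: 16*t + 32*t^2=32*t^2 + 16*t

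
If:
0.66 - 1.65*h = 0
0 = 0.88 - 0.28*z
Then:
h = 0.40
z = 3.14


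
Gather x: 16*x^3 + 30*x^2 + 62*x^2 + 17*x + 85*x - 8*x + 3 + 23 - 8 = 16*x^3 + 92*x^2 + 94*x + 18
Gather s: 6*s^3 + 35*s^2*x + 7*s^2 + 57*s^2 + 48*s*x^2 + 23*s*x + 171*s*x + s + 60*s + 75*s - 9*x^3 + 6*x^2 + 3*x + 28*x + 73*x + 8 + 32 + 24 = 6*s^3 + s^2*(35*x + 64) + s*(48*x^2 + 194*x + 136) - 9*x^3 + 6*x^2 + 104*x + 64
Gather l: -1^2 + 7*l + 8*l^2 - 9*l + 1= 8*l^2 - 2*l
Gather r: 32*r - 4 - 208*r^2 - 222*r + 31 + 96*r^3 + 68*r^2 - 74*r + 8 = 96*r^3 - 140*r^2 - 264*r + 35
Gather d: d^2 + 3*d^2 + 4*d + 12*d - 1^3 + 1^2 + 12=4*d^2 + 16*d + 12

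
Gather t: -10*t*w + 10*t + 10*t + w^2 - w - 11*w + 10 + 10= t*(20 - 10*w) + w^2 - 12*w + 20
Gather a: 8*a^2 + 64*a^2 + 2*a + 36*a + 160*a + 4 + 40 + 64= 72*a^2 + 198*a + 108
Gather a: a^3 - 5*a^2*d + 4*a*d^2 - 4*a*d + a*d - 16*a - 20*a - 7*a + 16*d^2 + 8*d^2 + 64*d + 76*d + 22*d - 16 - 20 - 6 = a^3 - 5*a^2*d + a*(4*d^2 - 3*d - 43) + 24*d^2 + 162*d - 42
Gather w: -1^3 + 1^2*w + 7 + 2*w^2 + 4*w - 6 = 2*w^2 + 5*w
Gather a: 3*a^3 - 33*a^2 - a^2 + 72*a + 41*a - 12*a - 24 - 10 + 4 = 3*a^3 - 34*a^2 + 101*a - 30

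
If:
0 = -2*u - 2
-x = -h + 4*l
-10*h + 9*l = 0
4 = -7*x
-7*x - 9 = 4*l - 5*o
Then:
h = 36/217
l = 40/217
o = 249/217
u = -1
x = -4/7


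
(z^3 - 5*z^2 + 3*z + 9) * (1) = z^3 - 5*z^2 + 3*z + 9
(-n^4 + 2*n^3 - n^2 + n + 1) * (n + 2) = -n^5 + 3*n^3 - n^2 + 3*n + 2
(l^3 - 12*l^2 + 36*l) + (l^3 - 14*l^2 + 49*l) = 2*l^3 - 26*l^2 + 85*l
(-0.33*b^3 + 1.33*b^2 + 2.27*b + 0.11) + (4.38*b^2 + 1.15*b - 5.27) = -0.33*b^3 + 5.71*b^2 + 3.42*b - 5.16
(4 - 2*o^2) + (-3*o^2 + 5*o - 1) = -5*o^2 + 5*o + 3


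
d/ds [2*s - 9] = 2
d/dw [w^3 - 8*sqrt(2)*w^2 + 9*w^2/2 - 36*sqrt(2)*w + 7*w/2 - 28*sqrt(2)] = 3*w^2 - 16*sqrt(2)*w + 9*w - 36*sqrt(2) + 7/2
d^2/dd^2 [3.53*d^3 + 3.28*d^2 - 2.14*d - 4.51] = 21.18*d + 6.56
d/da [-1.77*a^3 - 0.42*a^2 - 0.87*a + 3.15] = -5.31*a^2 - 0.84*a - 0.87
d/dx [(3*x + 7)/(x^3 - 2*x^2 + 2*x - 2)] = (-6*x^3 - 15*x^2 + 28*x - 20)/(x^6 - 4*x^5 + 8*x^4 - 12*x^3 + 12*x^2 - 8*x + 4)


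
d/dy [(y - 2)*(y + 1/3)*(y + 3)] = 3*y^2 + 8*y/3 - 17/3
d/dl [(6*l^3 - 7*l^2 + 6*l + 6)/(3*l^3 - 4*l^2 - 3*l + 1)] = (-3*l^4 - 72*l^3 + 9*l^2 + 34*l + 24)/(9*l^6 - 24*l^5 - 2*l^4 + 30*l^3 + l^2 - 6*l + 1)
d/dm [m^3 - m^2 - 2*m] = 3*m^2 - 2*m - 2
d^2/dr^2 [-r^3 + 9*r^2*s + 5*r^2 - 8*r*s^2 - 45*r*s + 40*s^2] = -6*r + 18*s + 10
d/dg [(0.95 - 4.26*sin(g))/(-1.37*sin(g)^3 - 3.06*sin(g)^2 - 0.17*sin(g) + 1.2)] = (-11.6724*sin(g)^3 - 9.1311*sin(g)^2 + 5.814*sin(g) - 4.9505)*cos(g)/(1.8769*sin(g)^6 + 8.3844*sin(g)^5 + 9.8294*sin(g)^4 - 2.2476*sin(g)^3 - 7.3151*sin(g)^2 - 0.408*sin(g) + 1.44)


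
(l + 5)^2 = l^2 + 10*l + 25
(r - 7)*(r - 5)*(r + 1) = r^3 - 11*r^2 + 23*r + 35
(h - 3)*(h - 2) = h^2 - 5*h + 6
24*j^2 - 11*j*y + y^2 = (-8*j + y)*(-3*j + y)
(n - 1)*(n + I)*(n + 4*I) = n^3 - n^2 + 5*I*n^2 - 4*n - 5*I*n + 4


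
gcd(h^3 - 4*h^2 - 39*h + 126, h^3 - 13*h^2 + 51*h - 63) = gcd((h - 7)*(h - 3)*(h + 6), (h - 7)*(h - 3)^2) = h^2 - 10*h + 21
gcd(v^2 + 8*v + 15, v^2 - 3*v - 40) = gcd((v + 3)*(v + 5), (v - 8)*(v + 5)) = v + 5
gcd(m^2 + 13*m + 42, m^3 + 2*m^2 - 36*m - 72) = m + 6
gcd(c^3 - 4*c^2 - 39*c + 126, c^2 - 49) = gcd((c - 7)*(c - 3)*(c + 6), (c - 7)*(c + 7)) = c - 7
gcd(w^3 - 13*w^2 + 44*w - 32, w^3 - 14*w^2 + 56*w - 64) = w^2 - 12*w + 32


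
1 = 1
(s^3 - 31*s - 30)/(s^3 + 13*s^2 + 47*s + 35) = (s - 6)/(s + 7)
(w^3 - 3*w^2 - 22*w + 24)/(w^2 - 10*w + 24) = (w^2 + 3*w - 4)/(w - 4)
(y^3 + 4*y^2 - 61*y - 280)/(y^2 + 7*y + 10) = (y^2 - y - 56)/(y + 2)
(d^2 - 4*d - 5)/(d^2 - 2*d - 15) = (d + 1)/(d + 3)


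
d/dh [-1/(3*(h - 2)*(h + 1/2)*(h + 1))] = 2*(6*h^2 - 2*h - 5)/(3*(4*h^6 - 4*h^5 - 19*h^4 + 2*h^3 + 29*h^2 + 20*h + 4))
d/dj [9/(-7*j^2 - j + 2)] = 9*(14*j + 1)/(7*j^2 + j - 2)^2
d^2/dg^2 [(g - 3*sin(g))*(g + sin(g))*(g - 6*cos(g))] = 2*g^2*sin(g) + 6*g^2*cos(g) + 24*g*sin(g) - 24*g*sin(2*g) - 8*g*cos(g) - 6*g*cos(2*g) + 6*g - 4*sin(g) - 6*sin(2*g) - 33*cos(g)/2 + 24*cos(2*g) + 81*cos(3*g)/2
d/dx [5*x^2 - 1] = 10*x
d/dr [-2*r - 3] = -2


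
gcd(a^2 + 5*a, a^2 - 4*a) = a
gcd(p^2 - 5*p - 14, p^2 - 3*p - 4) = 1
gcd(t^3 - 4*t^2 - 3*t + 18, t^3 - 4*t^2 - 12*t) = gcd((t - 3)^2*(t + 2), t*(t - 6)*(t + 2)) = t + 2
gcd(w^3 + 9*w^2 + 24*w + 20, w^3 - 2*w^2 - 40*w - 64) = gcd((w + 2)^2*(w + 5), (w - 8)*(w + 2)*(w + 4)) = w + 2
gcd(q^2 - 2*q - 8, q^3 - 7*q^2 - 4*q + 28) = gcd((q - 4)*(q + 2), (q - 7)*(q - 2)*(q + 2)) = q + 2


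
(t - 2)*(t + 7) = t^2 + 5*t - 14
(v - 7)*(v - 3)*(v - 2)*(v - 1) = v^4 - 13*v^3 + 53*v^2 - 83*v + 42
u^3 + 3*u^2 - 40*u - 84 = (u - 6)*(u + 2)*(u + 7)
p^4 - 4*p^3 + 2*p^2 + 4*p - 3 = (p - 3)*(p - 1)^2*(p + 1)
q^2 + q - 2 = (q - 1)*(q + 2)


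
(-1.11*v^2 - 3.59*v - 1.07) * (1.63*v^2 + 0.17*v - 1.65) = -1.8093*v^4 - 6.0404*v^3 - 0.5229*v^2 + 5.7416*v + 1.7655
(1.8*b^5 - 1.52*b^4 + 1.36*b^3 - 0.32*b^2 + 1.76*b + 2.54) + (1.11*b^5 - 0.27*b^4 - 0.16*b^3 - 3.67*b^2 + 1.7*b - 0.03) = 2.91*b^5 - 1.79*b^4 + 1.2*b^3 - 3.99*b^2 + 3.46*b + 2.51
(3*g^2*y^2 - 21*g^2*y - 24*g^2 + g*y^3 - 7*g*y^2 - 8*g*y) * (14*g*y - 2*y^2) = 42*g^3*y^3 - 294*g^3*y^2 - 336*g^3*y + 8*g^2*y^4 - 56*g^2*y^3 - 64*g^2*y^2 - 2*g*y^5 + 14*g*y^4 + 16*g*y^3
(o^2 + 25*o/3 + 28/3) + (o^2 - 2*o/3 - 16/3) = 2*o^2 + 23*o/3 + 4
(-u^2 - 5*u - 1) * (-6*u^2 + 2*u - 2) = 6*u^4 + 28*u^3 - 2*u^2 + 8*u + 2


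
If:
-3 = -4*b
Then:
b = 3/4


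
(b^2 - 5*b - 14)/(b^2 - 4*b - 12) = (b - 7)/(b - 6)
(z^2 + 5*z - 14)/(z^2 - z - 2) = (z + 7)/(z + 1)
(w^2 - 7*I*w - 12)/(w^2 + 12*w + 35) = (w^2 - 7*I*w - 12)/(w^2 + 12*w + 35)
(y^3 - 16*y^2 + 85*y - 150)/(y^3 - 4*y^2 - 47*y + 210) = (y - 5)/(y + 7)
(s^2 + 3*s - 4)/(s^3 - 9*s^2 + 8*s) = (s + 4)/(s*(s - 8))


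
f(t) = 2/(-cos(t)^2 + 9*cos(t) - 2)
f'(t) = 2*(-2*sin(t)*cos(t) + 9*sin(t))/(-cos(t)^2 + 9*cos(t) - 2)^2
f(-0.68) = 0.46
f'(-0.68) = -0.49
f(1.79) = -0.50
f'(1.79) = 1.15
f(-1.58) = -0.96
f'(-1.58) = -4.16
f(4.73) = -1.09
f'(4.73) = -5.28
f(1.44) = -2.37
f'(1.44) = 24.37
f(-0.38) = 0.36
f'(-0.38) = -0.18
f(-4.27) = -0.33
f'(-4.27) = 0.49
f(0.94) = 0.68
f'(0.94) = 1.44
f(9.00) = -0.18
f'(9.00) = 0.07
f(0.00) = 0.33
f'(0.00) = 0.00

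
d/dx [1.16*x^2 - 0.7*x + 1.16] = 2.32*x - 0.7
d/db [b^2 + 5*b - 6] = 2*b + 5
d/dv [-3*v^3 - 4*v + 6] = -9*v^2 - 4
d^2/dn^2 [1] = 0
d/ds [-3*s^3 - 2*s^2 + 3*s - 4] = -9*s^2 - 4*s + 3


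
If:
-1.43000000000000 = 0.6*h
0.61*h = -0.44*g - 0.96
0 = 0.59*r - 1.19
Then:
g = 1.12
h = -2.38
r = 2.02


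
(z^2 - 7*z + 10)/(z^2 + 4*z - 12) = (z - 5)/(z + 6)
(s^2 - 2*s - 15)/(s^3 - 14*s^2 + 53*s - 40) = (s + 3)/(s^2 - 9*s + 8)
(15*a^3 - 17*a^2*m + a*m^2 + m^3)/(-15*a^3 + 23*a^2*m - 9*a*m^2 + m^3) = (-5*a - m)/(5*a - m)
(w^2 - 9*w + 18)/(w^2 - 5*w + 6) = (w - 6)/(w - 2)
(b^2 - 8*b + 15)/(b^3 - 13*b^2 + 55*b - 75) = 1/(b - 5)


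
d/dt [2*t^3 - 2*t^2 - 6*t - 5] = 6*t^2 - 4*t - 6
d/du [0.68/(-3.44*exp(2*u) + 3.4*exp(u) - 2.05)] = (4.6784*exp(u) - 2.312)*exp(u)/(3.44*exp(2*u) - 3.4*exp(u) + 2.05)^2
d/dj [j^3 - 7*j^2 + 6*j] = 3*j^2 - 14*j + 6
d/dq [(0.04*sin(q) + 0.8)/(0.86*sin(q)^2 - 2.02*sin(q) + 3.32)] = (-0.0344*sin(q)^2 - 1.376*sin(q) + 1.7488)*cos(q)/(0.7396*sin(q)^4 - 3.4744*sin(q)^3 + 9.7908*sin(q)^2 - 13.4128*sin(q) + 11.0224)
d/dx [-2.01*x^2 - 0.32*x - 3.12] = -4.02*x - 0.32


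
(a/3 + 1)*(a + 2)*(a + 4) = a^3/3 + 3*a^2 + 26*a/3 + 8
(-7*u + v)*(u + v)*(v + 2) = -7*u^2*v - 14*u^2 - 6*u*v^2 - 12*u*v + v^3 + 2*v^2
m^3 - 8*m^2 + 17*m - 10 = (m - 5)*(m - 2)*(m - 1)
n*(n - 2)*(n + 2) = n^3 - 4*n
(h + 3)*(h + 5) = h^2 + 8*h + 15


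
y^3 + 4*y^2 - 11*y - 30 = (y - 3)*(y + 2)*(y + 5)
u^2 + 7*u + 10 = (u + 2)*(u + 5)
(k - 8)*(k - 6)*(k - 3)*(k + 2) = k^4 - 15*k^3 + 56*k^2 + 36*k - 288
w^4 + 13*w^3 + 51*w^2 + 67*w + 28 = (w + 1)^2*(w + 4)*(w + 7)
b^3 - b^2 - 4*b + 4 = (b - 2)*(b - 1)*(b + 2)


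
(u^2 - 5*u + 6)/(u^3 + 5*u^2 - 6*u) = (u^2 - 5*u + 6)/(u*(u^2 + 5*u - 6))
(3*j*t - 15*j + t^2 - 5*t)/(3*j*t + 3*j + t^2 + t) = (t - 5)/(t + 1)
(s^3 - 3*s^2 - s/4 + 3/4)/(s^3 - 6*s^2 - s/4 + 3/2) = (s - 3)/(s - 6)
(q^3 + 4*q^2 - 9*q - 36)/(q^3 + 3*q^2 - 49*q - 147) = (q^2 + q - 12)/(q^2 - 49)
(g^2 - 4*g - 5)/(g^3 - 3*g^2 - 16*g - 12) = (g - 5)/(g^2 - 4*g - 12)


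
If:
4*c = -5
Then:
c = -5/4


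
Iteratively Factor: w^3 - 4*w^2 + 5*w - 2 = (w - 1)*(w^2 - 3*w + 2) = (w - 1)^2*(w - 2)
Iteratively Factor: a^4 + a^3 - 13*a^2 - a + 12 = (a + 1)*(a^3 - 13*a + 12) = (a + 1)*(a + 4)*(a^2 - 4*a + 3) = (a - 3)*(a + 1)*(a + 4)*(a - 1)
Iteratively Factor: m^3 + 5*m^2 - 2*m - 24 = (m + 4)*(m^2 + m - 6) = (m - 2)*(m + 4)*(m + 3)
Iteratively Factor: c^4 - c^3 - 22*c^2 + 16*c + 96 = (c + 2)*(c^3 - 3*c^2 - 16*c + 48) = (c - 4)*(c + 2)*(c^2 + c - 12) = (c - 4)*(c + 2)*(c + 4)*(c - 3)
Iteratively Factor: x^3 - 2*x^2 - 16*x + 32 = (x + 4)*(x^2 - 6*x + 8) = (x - 4)*(x + 4)*(x - 2)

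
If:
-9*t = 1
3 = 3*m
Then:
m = 1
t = -1/9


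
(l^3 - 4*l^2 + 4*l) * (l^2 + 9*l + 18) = l^5 + 5*l^4 - 14*l^3 - 36*l^2 + 72*l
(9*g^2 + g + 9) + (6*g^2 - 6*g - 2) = 15*g^2 - 5*g + 7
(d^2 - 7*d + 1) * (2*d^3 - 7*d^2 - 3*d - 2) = 2*d^5 - 21*d^4 + 48*d^3 + 12*d^2 + 11*d - 2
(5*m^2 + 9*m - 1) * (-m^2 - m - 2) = -5*m^4 - 14*m^3 - 18*m^2 - 17*m + 2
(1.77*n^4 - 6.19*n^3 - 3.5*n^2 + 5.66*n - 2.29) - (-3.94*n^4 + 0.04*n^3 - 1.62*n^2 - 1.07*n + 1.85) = 5.71*n^4 - 6.23*n^3 - 1.88*n^2 + 6.73*n - 4.14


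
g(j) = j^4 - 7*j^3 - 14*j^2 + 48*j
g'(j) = 4*j^3 - 21*j^2 - 28*j + 48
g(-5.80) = 1748.07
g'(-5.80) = -1276.49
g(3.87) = -205.33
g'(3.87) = -143.03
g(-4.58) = 599.00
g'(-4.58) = -648.55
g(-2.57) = -53.38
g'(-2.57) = -86.64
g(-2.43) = -64.00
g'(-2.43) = -65.36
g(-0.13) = -6.46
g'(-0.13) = 51.28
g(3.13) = -105.59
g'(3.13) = -122.72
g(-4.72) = 693.95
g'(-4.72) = -708.30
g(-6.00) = 2016.00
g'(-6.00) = -1404.00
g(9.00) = 756.00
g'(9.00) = 1011.00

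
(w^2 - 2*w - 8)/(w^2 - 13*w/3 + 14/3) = 3*(w^2 - 2*w - 8)/(3*w^2 - 13*w + 14)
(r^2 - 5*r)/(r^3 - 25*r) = 1/(r + 5)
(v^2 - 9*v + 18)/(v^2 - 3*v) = (v - 6)/v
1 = 1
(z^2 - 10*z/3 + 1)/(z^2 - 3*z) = (z - 1/3)/z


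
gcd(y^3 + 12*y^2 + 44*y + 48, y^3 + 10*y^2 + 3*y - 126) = y + 6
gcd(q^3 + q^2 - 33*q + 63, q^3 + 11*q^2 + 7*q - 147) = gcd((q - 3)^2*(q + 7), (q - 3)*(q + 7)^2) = q^2 + 4*q - 21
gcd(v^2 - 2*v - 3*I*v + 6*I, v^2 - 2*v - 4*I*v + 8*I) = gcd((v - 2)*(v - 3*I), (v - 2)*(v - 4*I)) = v - 2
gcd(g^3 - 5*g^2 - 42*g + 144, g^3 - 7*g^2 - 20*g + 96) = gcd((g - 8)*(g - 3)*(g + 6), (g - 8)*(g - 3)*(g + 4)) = g^2 - 11*g + 24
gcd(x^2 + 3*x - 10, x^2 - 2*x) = x - 2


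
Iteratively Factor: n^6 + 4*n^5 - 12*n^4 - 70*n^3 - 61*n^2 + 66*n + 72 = (n + 3)*(n^5 + n^4 - 15*n^3 - 25*n^2 + 14*n + 24) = (n + 1)*(n + 3)*(n^4 - 15*n^2 - 10*n + 24) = (n - 4)*(n + 1)*(n + 3)*(n^3 + 4*n^2 + n - 6) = (n - 4)*(n + 1)*(n + 3)^2*(n^2 + n - 2) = (n - 4)*(n + 1)*(n + 2)*(n + 3)^2*(n - 1)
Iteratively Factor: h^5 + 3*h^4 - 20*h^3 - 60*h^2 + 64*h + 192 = (h - 2)*(h^4 + 5*h^3 - 10*h^2 - 80*h - 96) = (h - 4)*(h - 2)*(h^3 + 9*h^2 + 26*h + 24) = (h - 4)*(h - 2)*(h + 4)*(h^2 + 5*h + 6) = (h - 4)*(h - 2)*(h + 2)*(h + 4)*(h + 3)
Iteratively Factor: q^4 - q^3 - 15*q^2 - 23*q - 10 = (q + 1)*(q^3 - 2*q^2 - 13*q - 10) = (q - 5)*(q + 1)*(q^2 + 3*q + 2) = (q - 5)*(q + 1)*(q + 2)*(q + 1)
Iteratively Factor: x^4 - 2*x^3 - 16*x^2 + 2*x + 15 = (x - 1)*(x^3 - x^2 - 17*x - 15) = (x - 5)*(x - 1)*(x^2 + 4*x + 3) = (x - 5)*(x - 1)*(x + 3)*(x + 1)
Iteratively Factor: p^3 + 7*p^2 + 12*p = (p + 4)*(p^2 + 3*p) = (p + 3)*(p + 4)*(p)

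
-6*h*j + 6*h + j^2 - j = (-6*h + j)*(j - 1)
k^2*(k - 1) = k^3 - k^2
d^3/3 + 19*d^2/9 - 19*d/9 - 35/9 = (d/3 + 1/3)*(d - 5/3)*(d + 7)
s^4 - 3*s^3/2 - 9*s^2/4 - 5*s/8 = s*(s - 5/2)*(s + 1/2)^2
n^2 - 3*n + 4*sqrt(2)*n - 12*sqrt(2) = (n - 3)*(n + 4*sqrt(2))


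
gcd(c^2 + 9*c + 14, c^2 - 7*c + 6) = 1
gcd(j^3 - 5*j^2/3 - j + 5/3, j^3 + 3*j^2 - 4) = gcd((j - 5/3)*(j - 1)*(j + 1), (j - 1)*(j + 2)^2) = j - 1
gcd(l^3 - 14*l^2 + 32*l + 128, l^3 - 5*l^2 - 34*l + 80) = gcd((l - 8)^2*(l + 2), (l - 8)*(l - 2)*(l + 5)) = l - 8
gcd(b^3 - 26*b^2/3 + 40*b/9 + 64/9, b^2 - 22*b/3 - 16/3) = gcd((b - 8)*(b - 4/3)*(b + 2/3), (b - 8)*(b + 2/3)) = b^2 - 22*b/3 - 16/3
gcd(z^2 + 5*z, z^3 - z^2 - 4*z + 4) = 1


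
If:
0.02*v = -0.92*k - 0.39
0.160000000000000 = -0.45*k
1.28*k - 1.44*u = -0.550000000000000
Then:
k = -0.36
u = 0.07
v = -3.14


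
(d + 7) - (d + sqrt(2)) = 7 - sqrt(2)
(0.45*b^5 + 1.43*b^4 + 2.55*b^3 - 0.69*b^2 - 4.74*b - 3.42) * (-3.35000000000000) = -1.5075*b^5 - 4.7905*b^4 - 8.5425*b^3 + 2.3115*b^2 + 15.879*b + 11.457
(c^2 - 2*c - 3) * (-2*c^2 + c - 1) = -2*c^4 + 5*c^3 + 3*c^2 - c + 3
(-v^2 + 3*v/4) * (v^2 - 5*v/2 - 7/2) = -v^4 + 13*v^3/4 + 13*v^2/8 - 21*v/8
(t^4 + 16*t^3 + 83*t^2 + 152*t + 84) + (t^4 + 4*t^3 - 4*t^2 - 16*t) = 2*t^4 + 20*t^3 + 79*t^2 + 136*t + 84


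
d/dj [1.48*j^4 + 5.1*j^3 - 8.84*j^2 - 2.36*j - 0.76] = 5.92*j^3 + 15.3*j^2 - 17.68*j - 2.36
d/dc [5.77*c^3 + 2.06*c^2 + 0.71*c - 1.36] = 17.31*c^2 + 4.12*c + 0.71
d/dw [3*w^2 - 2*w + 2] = 6*w - 2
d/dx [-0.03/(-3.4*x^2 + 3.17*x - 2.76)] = (0.0951 - 0.204*x)/(3.4*x^2 - 3.17*x + 2.76)^2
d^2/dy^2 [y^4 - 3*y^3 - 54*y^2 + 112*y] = 12*y^2 - 18*y - 108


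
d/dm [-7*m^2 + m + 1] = 1 - 14*m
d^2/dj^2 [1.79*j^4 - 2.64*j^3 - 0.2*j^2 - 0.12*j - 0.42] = 21.48*j^2 - 15.84*j - 0.4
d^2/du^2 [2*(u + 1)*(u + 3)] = 4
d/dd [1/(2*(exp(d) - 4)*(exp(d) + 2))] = (1 - exp(d))*exp(d)/(exp(4*d) - 4*exp(3*d) - 12*exp(2*d) + 32*exp(d) + 64)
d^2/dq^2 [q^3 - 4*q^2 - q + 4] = 6*q - 8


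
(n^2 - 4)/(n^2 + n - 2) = (n - 2)/(n - 1)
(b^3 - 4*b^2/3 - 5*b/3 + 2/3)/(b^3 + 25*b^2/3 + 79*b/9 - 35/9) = 3*(b^2 - b - 2)/(3*b^2 + 26*b + 35)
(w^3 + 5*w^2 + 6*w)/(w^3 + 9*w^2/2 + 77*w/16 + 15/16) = 16*w*(w + 2)/(16*w^2 + 24*w + 5)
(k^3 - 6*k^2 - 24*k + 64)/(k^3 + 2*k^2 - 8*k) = (k - 8)/k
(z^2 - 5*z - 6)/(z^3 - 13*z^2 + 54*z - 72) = (z + 1)/(z^2 - 7*z + 12)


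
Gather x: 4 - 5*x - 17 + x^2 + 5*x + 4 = x^2 - 9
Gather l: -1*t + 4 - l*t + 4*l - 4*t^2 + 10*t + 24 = l*(4 - t) - 4*t^2 + 9*t + 28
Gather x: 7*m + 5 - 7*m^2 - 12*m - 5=-7*m^2 - 5*m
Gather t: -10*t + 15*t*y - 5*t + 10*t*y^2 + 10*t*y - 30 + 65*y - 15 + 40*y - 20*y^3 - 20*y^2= t*(10*y^2 + 25*y - 15) - 20*y^3 - 20*y^2 + 105*y - 45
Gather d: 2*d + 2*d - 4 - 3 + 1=4*d - 6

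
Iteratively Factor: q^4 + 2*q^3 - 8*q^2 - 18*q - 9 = (q + 1)*(q^3 + q^2 - 9*q - 9) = (q + 1)^2*(q^2 - 9) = (q - 3)*(q + 1)^2*(q + 3)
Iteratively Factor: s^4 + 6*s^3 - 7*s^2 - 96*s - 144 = (s + 3)*(s^3 + 3*s^2 - 16*s - 48) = (s + 3)^2*(s^2 - 16) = (s - 4)*(s + 3)^2*(s + 4)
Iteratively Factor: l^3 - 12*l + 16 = (l + 4)*(l^2 - 4*l + 4) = (l - 2)*(l + 4)*(l - 2)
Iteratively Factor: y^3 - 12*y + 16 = (y + 4)*(y^2 - 4*y + 4) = (y - 2)*(y + 4)*(y - 2)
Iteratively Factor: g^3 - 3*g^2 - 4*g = (g + 1)*(g^2 - 4*g) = g*(g + 1)*(g - 4)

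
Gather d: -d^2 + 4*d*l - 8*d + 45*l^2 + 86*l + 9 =-d^2 + d*(4*l - 8) + 45*l^2 + 86*l + 9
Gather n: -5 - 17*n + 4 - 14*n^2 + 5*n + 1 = -14*n^2 - 12*n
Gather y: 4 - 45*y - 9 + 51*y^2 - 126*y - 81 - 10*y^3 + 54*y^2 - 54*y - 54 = -10*y^3 + 105*y^2 - 225*y - 140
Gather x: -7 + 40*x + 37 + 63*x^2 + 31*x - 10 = 63*x^2 + 71*x + 20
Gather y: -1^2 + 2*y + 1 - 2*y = 0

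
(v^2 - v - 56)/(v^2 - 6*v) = (v^2 - v - 56)/(v*(v - 6))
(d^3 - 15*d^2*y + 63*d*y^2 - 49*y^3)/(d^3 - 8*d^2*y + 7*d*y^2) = (d - 7*y)/d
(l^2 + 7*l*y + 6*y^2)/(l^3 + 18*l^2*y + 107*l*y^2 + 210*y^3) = (l + y)/(l^2 + 12*l*y + 35*y^2)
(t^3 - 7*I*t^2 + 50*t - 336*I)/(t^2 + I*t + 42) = t - 8*I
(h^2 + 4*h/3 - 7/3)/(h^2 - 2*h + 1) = (h + 7/3)/(h - 1)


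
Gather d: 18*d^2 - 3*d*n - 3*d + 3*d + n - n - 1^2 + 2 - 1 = 18*d^2 - 3*d*n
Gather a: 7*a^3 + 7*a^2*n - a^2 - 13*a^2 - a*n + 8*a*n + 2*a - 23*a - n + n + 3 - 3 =7*a^3 + a^2*(7*n - 14) + a*(7*n - 21)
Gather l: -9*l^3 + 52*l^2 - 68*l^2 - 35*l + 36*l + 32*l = -9*l^3 - 16*l^2 + 33*l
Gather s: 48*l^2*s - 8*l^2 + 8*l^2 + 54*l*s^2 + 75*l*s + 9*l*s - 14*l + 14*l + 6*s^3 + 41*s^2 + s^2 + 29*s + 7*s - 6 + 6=6*s^3 + s^2*(54*l + 42) + s*(48*l^2 + 84*l + 36)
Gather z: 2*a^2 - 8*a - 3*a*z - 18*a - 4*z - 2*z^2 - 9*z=2*a^2 - 26*a - 2*z^2 + z*(-3*a - 13)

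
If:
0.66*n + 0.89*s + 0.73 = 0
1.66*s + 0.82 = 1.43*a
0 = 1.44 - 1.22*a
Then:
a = 1.18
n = -1.81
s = 0.52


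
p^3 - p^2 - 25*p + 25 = (p - 5)*(p - 1)*(p + 5)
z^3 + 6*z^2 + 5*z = z*(z + 1)*(z + 5)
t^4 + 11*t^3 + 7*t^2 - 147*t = t*(t - 3)*(t + 7)^2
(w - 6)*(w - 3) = w^2 - 9*w + 18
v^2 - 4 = (v - 2)*(v + 2)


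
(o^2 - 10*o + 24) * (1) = o^2 - 10*o + 24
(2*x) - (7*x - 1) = 1 - 5*x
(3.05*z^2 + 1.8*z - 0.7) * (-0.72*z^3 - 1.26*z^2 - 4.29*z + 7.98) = -2.196*z^5 - 5.139*z^4 - 14.8485*z^3 + 17.499*z^2 + 17.367*z - 5.586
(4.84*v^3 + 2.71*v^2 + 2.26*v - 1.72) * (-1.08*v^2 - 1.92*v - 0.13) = -5.2272*v^5 - 12.2196*v^4 - 8.2732*v^3 - 2.8339*v^2 + 3.0086*v + 0.2236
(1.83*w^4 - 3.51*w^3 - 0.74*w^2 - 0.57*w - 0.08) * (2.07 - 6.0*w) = -10.98*w^5 + 24.8481*w^4 - 2.8257*w^3 + 1.8882*w^2 - 0.6999*w - 0.1656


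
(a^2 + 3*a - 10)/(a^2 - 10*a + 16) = (a + 5)/(a - 8)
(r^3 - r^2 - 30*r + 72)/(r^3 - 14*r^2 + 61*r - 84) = (r + 6)/(r - 7)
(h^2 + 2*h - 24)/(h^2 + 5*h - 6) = (h - 4)/(h - 1)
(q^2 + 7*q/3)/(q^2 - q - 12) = q*(3*q + 7)/(3*(q^2 - q - 12))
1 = 1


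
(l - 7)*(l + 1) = l^2 - 6*l - 7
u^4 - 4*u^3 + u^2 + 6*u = u*(u - 3)*(u - 2)*(u + 1)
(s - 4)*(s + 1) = s^2 - 3*s - 4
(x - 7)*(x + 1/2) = x^2 - 13*x/2 - 7/2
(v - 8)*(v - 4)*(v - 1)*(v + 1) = v^4 - 12*v^3 + 31*v^2 + 12*v - 32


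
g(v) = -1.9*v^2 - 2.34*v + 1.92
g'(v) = -3.8*v - 2.34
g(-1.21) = 1.97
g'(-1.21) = 2.26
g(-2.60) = -4.84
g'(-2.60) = 7.54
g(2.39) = -14.53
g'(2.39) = -11.42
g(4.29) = -43.09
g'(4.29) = -18.64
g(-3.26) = -10.64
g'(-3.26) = 10.05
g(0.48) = 0.36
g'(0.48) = -4.16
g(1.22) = -3.76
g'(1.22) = -6.98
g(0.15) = 1.53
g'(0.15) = -2.91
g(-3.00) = -8.16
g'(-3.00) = 9.06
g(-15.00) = -390.48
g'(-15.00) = 54.66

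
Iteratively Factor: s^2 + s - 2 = (s + 2)*(s - 1)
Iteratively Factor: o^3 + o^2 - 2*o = (o - 1)*(o^2 + 2*o) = o*(o - 1)*(o + 2)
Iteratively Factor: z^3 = (z)*(z^2) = z^2*(z)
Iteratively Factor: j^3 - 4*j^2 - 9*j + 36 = (j + 3)*(j^2 - 7*j + 12) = (j - 3)*(j + 3)*(j - 4)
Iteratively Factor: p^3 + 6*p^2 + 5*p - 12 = (p + 3)*(p^2 + 3*p - 4) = (p + 3)*(p + 4)*(p - 1)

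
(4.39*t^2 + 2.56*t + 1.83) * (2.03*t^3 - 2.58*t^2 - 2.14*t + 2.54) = 8.9117*t^5 - 6.1294*t^4 - 12.2845*t^3 + 0.950799999999998*t^2 + 2.5862*t + 4.6482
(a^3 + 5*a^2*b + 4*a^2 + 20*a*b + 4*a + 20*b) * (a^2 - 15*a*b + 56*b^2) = a^5 - 10*a^4*b + 4*a^4 - 19*a^3*b^2 - 40*a^3*b + 4*a^3 + 280*a^2*b^3 - 76*a^2*b^2 - 40*a^2*b + 1120*a*b^3 - 76*a*b^2 + 1120*b^3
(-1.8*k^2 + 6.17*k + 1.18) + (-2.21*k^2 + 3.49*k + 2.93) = -4.01*k^2 + 9.66*k + 4.11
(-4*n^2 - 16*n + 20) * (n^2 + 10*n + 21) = -4*n^4 - 56*n^3 - 224*n^2 - 136*n + 420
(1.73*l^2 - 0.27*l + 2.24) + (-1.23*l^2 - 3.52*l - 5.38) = 0.5*l^2 - 3.79*l - 3.14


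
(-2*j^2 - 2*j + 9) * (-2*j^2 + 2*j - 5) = 4*j^4 - 12*j^2 + 28*j - 45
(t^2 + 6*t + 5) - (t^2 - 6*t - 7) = 12*t + 12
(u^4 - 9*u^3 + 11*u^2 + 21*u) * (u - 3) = u^5 - 12*u^4 + 38*u^3 - 12*u^2 - 63*u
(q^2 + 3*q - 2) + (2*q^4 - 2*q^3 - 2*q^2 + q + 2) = 2*q^4 - 2*q^3 - q^2 + 4*q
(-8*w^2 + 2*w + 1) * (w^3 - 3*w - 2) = -8*w^5 + 2*w^4 + 25*w^3 + 10*w^2 - 7*w - 2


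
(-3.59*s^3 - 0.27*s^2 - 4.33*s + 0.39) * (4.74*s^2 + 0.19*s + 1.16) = -17.0166*s^5 - 1.9619*s^4 - 24.7399*s^3 + 0.7127*s^2 - 4.9487*s + 0.4524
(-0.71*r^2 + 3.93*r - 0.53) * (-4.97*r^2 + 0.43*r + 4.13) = 3.5287*r^4 - 19.8374*r^3 + 1.3917*r^2 + 16.003*r - 2.1889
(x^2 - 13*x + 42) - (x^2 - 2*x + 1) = 41 - 11*x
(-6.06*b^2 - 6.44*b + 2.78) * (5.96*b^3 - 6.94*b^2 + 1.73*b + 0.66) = -36.1176*b^5 + 3.67399999999999*b^4 + 50.7786*b^3 - 34.434*b^2 + 0.558999999999998*b + 1.8348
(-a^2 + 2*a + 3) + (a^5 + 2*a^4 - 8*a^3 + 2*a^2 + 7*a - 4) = a^5 + 2*a^4 - 8*a^3 + a^2 + 9*a - 1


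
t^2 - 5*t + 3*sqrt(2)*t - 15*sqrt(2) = (t - 5)*(t + 3*sqrt(2))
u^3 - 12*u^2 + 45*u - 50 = (u - 5)^2*(u - 2)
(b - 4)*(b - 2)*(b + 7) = b^3 + b^2 - 34*b + 56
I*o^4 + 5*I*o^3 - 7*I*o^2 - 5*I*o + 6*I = (o - 1)*(o + 1)*(o + 6)*(I*o - I)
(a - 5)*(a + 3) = a^2 - 2*a - 15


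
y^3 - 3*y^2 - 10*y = y*(y - 5)*(y + 2)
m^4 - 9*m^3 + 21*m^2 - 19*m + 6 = (m - 6)*(m - 1)^3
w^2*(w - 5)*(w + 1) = w^4 - 4*w^3 - 5*w^2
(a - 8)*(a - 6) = a^2 - 14*a + 48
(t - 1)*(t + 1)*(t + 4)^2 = t^4 + 8*t^3 + 15*t^2 - 8*t - 16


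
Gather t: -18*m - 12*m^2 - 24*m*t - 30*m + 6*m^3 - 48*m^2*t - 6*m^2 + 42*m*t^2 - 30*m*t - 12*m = 6*m^3 - 18*m^2 + 42*m*t^2 - 60*m + t*(-48*m^2 - 54*m)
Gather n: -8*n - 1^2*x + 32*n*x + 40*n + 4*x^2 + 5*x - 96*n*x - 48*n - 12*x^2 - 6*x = n*(-64*x - 16) - 8*x^2 - 2*x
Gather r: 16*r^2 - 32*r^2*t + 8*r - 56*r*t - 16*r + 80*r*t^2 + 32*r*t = r^2*(16 - 32*t) + r*(80*t^2 - 24*t - 8)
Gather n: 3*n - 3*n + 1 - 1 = 0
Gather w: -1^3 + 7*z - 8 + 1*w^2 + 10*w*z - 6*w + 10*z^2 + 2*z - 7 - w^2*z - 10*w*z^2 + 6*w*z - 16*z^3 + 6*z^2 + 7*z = w^2*(1 - z) + w*(-10*z^2 + 16*z - 6) - 16*z^3 + 16*z^2 + 16*z - 16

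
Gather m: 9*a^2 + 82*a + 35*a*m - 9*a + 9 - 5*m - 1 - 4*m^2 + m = 9*a^2 + 73*a - 4*m^2 + m*(35*a - 4) + 8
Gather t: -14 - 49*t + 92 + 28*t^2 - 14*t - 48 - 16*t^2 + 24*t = 12*t^2 - 39*t + 30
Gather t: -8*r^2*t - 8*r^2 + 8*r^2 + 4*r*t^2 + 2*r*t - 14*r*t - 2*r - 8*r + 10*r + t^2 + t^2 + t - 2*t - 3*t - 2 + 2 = t^2*(4*r + 2) + t*(-8*r^2 - 12*r - 4)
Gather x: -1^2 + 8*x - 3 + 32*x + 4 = 40*x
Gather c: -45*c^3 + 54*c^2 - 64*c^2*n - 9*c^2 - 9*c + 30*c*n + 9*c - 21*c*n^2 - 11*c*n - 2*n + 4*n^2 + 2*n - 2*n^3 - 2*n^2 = -45*c^3 + c^2*(45 - 64*n) + c*(-21*n^2 + 19*n) - 2*n^3 + 2*n^2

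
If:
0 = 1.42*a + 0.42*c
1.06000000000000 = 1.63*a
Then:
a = 0.65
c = -2.20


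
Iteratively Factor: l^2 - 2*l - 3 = (l + 1)*(l - 3)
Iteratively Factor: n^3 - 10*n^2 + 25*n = (n - 5)*(n^2 - 5*n) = n*(n - 5)*(n - 5)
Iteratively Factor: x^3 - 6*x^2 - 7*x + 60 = (x - 4)*(x^2 - 2*x - 15) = (x - 4)*(x + 3)*(x - 5)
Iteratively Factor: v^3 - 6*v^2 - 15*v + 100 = (v - 5)*(v^2 - v - 20) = (v - 5)^2*(v + 4)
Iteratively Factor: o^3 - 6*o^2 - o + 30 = (o - 5)*(o^2 - o - 6) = (o - 5)*(o - 3)*(o + 2)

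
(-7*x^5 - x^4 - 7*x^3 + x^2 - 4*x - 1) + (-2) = -7*x^5 - x^4 - 7*x^3 + x^2 - 4*x - 3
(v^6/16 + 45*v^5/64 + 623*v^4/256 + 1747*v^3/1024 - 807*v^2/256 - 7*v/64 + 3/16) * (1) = v^6/16 + 45*v^5/64 + 623*v^4/256 + 1747*v^3/1024 - 807*v^2/256 - 7*v/64 + 3/16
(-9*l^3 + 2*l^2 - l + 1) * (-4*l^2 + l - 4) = 36*l^5 - 17*l^4 + 42*l^3 - 13*l^2 + 5*l - 4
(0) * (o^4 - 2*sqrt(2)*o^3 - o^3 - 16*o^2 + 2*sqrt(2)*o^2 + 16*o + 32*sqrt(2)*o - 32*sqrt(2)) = 0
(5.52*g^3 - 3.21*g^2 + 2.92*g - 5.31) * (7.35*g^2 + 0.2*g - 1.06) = 40.572*g^5 - 22.4895*g^4 + 14.9688*g^3 - 35.0419*g^2 - 4.1572*g + 5.6286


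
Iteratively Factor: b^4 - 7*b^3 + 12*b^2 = (b)*(b^3 - 7*b^2 + 12*b) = b^2*(b^2 - 7*b + 12) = b^2*(b - 4)*(b - 3)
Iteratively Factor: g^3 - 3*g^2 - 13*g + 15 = (g - 5)*(g^2 + 2*g - 3) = (g - 5)*(g - 1)*(g + 3)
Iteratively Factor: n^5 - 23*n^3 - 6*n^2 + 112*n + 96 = (n + 4)*(n^4 - 4*n^3 - 7*n^2 + 22*n + 24) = (n + 1)*(n + 4)*(n^3 - 5*n^2 - 2*n + 24) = (n - 3)*(n + 1)*(n + 4)*(n^2 - 2*n - 8) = (n - 4)*(n - 3)*(n + 1)*(n + 4)*(n + 2)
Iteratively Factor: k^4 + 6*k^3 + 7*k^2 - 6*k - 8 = (k + 4)*(k^3 + 2*k^2 - k - 2) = (k - 1)*(k + 4)*(k^2 + 3*k + 2) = (k - 1)*(k + 2)*(k + 4)*(k + 1)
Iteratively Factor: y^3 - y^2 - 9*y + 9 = (y - 3)*(y^2 + 2*y - 3) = (y - 3)*(y + 3)*(y - 1)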